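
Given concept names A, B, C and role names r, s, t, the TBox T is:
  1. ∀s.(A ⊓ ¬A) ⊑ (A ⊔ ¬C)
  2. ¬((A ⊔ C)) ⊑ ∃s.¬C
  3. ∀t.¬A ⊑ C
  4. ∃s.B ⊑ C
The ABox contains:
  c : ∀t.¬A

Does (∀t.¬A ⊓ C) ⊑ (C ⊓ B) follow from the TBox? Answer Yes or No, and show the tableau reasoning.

1. (∀t.¬A ⊓ C) ⊑ (C ⊓ B)  ⇔  ((∀t.¬A ⊓ C) ⊓ (¬C ⊔ ¬B)) unsat w.r.t. T
   open: L(x₀) ⊇ {C, ¬B, ∀t.¬A, ∃s.(¬A ⊔ A)} (+ ∃-successors)
2. Hence (∀t.¬A ⊓ C) ⊑ (C ⊓ B): not entailed.

No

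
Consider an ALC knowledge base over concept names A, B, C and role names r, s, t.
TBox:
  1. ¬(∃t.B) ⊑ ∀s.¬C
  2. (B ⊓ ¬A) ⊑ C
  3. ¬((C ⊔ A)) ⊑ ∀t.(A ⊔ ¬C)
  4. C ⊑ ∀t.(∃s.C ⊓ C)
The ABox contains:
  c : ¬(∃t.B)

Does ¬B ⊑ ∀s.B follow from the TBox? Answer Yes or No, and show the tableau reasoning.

No

1. ¬B ⊑ ∀s.B  ⇔  (¬B ⊓ ∃s.¬B) unsat w.r.t. T
   open: L(x₀) ⊇ {C, ¬B, ∀t.(∃s.C ⊓ C), ∃s.¬B, ∃t.B} (+ ∃-successors)
2. Hence ¬B ⊑ ∀s.B: not entailed.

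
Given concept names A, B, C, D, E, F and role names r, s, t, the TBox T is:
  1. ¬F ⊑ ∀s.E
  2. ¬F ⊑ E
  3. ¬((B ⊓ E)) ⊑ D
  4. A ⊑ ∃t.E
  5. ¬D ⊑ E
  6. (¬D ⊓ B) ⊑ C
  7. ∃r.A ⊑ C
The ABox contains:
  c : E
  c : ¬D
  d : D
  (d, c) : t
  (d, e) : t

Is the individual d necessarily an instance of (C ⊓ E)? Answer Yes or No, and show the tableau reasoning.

1. d : (C ⊓ E)?  L(d) = {D} ∪ {(¬C ⊔ ¬E)}
   open: L(d) ⊇ {D, F, ¬A, ¬C, ∀r.¬A} — d ∉ (C ⊓ E) possible
2. Hence d : (C ⊓ E): not entailed.

No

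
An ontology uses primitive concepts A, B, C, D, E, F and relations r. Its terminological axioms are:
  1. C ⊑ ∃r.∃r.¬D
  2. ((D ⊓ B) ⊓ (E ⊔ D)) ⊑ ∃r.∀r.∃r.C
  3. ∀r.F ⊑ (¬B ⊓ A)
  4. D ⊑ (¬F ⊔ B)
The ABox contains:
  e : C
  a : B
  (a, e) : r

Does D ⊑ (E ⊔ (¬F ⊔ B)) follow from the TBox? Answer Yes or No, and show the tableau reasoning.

1. D ⊑ (E ⊔ (¬F ⊔ B))  ⇔  (D ⊓ (¬E ⊓ (F ⊓ ¬B))) unsat w.r.t. T
   all branches close; clash {B, ¬B} at x₀
2. Hence D ⊑ (E ⊔ (¬F ⊔ B)): entailed.

Yes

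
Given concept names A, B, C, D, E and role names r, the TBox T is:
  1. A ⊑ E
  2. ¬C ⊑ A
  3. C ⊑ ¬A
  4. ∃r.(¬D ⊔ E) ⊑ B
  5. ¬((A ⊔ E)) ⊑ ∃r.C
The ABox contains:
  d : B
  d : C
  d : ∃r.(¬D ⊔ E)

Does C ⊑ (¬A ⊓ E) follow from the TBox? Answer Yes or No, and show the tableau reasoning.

1. C ⊑ (¬A ⊓ E)  ⇔  (C ⊓ (A ⊔ ¬E)) unsat w.r.t. T
   apply at x₀: C⊑¬A
   open: L(x₀) ⊇ {C, ¬A, ¬E, ∀r.(D ⊓ ¬E), ∃r.C} (+ ∃-successors)
2. Hence C ⊑ (¬A ⊓ E): not entailed.

No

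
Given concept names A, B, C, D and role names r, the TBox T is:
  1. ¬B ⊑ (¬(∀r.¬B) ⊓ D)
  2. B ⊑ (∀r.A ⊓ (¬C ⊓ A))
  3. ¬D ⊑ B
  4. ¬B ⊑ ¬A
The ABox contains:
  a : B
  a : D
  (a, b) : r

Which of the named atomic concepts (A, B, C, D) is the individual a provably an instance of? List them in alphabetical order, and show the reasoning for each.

{A, B, D}

1. a : A?  L(a) = {B, D} ∪ {¬A}
   clash {A, ¬A} at a — a ∈ A
2. a : B?  L(a) = {B, D} ∪ {¬B}
   clash {B, ¬B} at a — a ∈ B
3. a : C?  L(a) = {B, D} ∪ {¬C}
   apply at a: B⊑(∀r.A ⊓ (¬C ⊓ A))
   open: L(a) ⊇ {A, B, D, ¬C, ∀r.A} — a ∉ C possible
4. a : D?  L(a) = {B, D} ∪ {¬D}
   clash {D, ¬D} at a — a ∈ D
5. Entailed for a: {A, B, D}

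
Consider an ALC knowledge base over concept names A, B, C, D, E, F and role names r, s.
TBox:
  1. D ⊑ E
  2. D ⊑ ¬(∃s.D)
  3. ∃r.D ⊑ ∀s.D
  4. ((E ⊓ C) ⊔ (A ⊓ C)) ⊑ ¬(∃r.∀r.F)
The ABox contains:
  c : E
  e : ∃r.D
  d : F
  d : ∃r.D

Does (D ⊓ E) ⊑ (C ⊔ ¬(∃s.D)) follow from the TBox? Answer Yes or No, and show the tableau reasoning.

Yes

1. (D ⊓ E) ⊑ (C ⊔ ¬(∃s.D))  ⇔  ((D ⊓ E) ⊓ (¬C ⊓ ∃s.D)) unsat w.r.t. T
   all branches close; clash {D, ¬D} at an ∃-successor
2. Hence (D ⊓ E) ⊑ (C ⊔ ¬(∃s.D)): entailed.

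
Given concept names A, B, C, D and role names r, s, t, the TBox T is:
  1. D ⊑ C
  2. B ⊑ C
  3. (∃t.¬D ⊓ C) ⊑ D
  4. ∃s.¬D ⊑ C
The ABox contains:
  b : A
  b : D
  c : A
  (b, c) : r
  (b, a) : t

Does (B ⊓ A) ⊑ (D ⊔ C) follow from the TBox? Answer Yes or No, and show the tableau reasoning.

Yes

1. (B ⊓ A) ⊑ (D ⊔ C)  ⇔  ((B ⊓ A) ⊓ (¬D ⊓ ¬C)) unsat w.r.t. T
   all branches close; clash {C, ¬C} at x₀
2. Hence (B ⊓ A) ⊑ (D ⊔ C): entailed.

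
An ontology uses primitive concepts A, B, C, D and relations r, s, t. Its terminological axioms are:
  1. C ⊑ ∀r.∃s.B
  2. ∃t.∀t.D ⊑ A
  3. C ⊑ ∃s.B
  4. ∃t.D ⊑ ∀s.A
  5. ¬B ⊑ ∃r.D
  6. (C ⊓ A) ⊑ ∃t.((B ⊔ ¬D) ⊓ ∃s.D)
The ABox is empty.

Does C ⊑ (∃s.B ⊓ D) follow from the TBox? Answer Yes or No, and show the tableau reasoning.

No

1. C ⊑ (∃s.B ⊓ D)  ⇔  (C ⊓ (∀s.¬B ⊔ ¬D)) unsat w.r.t. T
   apply at x₀: C⊑∀r.∃s.B; C⊑∃s.B
   open: L(x₀) ⊇ {B, C, ¬A, ¬D, ∀r.∃s.B, …} (+ ∃-successors)
2. Hence C ⊑ (∃s.B ⊓ D): not entailed.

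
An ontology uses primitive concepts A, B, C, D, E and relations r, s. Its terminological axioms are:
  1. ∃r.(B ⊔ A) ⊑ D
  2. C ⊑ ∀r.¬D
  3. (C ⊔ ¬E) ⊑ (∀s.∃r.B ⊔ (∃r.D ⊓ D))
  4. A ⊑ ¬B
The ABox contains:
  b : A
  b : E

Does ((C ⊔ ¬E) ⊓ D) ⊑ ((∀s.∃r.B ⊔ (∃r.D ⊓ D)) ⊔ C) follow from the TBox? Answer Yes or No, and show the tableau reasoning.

Yes

1. ((C ⊔ ¬E) ⊓ D) ⊑ ((∀s.∃r.B ⊔ (∃r.D ⊓ D)) ⊔ C)  ⇔  (((C ⊔ ¬E) ⊓ D) ⊓ ((∃s.∀r.¬B ⊓ (∀r.¬D ⊔ ¬D)) ⊓ ¬C)) unsat w.r.t. T
   all branches close; clash {D, ¬D} at x₀
2. Hence ((C ⊔ ¬E) ⊓ D) ⊑ ((∀s.∃r.B ⊔ (∃r.D ⊓ D)) ⊔ C): entailed.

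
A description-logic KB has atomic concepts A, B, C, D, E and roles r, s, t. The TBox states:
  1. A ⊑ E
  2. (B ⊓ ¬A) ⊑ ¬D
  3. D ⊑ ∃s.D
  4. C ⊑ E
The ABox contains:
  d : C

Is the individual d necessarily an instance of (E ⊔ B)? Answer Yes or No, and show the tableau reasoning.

Yes

1. d : (E ⊔ B)?  L(d) = {C} ∪ {(¬E ⊓ ¬B)}
   clash {E, ¬E} at d — d ∈ (E ⊔ B)
2. Hence d : (E ⊔ B): entailed.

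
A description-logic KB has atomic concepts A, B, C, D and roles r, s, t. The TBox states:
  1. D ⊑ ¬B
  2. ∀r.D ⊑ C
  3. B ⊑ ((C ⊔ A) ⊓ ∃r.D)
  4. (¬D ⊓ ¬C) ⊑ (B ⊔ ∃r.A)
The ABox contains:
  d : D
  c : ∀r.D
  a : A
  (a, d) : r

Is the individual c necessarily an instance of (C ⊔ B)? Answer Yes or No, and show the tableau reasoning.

1. c : (C ⊔ B)?  L(c) = {∀r.D} ∪ {(¬C ⊓ ¬B)}
   clash {C, ¬C} at c — c ∈ (C ⊔ B)
2. Hence c : (C ⊔ B): entailed.

Yes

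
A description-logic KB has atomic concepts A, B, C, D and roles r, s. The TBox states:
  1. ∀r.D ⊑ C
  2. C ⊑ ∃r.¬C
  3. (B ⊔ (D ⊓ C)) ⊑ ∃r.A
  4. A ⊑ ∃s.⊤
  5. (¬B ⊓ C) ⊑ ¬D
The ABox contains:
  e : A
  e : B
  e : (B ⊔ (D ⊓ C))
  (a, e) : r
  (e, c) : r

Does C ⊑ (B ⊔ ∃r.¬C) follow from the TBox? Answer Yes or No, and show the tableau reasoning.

1. C ⊑ (B ⊔ ∃r.¬C)  ⇔  (C ⊓ (¬B ⊓ ∀r.C)) unsat w.r.t. T
   all branches close; clash {C, ¬C} at an ∃-successor
2. Hence C ⊑ (B ⊔ ∃r.¬C): entailed.

Yes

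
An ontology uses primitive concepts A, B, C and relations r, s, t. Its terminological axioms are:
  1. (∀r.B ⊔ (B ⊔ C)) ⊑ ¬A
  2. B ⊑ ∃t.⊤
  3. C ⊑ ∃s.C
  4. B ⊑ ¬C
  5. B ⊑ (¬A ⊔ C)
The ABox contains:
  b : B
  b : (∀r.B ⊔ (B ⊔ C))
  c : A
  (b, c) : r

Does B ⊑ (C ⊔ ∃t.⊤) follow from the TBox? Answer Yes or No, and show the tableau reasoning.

1. B ⊑ (C ⊔ ∃t.⊤)  ⇔  (B ⊓ (¬C ⊓ ∀t.⊥)) unsat w.r.t. T
   all branches close; clash {C, ¬C} at x₀
2. Hence B ⊑ (C ⊔ ∃t.⊤): entailed.

Yes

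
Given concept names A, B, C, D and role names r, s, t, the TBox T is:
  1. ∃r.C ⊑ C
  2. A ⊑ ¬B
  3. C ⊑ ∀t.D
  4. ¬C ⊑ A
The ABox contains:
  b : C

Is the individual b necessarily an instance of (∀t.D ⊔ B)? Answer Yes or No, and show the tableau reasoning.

1. b : (∀t.D ⊔ B)?  L(b) = {C} ∪ {(∃t.¬D ⊓ ¬B)}
   clash {D, ¬D} at an ∃-successor — b ∈ (∀t.D ⊔ B)
2. Hence b : (∀t.D ⊔ B): entailed.

Yes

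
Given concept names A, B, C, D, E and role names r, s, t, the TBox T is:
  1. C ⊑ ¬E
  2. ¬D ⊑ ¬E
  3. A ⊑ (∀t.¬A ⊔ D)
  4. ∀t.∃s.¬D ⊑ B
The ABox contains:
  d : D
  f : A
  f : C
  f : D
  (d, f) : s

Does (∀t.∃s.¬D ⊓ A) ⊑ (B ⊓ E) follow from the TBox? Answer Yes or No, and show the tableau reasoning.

1. (∀t.∃s.¬D ⊓ A) ⊑ (B ⊓ E)  ⇔  ((∀t.∃s.¬D ⊓ A) ⊓ (¬B ⊔ ¬E)) unsat w.r.t. T
   apply at x₀: A⊑(∀t.¬A ⊔ D); ∀t.∃s.¬D⊑B
   open: L(x₀) ⊇ {A, B, D, ¬E, ∀t.∃s.¬D}
2. Hence (∀t.∃s.¬D ⊓ A) ⊑ (B ⊓ E): not entailed.

No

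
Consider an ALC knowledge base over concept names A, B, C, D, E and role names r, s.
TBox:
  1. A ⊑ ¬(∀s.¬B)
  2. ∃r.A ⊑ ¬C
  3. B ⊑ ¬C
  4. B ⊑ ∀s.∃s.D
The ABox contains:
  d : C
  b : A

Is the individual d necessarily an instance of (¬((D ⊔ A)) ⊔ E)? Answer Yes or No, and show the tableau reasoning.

No

1. d : (¬((D ⊔ A)) ⊔ E)?  L(d) = {C} ∪ {((D ⊔ A) ⊓ ¬E)}
   open: L(d) ⊇ {C, D, ¬A, ¬B, ¬E, …} — d ∉ (¬((D ⊔ A)) ⊔ E) possible
2. Hence d : (¬((D ⊔ A)) ⊔ E): not entailed.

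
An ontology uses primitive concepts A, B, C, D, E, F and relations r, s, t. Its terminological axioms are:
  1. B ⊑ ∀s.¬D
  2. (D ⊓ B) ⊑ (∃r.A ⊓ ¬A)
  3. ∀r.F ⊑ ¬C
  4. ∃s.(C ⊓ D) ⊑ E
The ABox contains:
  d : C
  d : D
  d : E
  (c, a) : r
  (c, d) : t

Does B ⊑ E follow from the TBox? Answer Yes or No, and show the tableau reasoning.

1. B ⊑ E  ⇔  (B ⊓ ¬E) unsat w.r.t. T
   apply at x₀: B⊑∀s.¬D
   open: L(x₀) ⊇ {B, ¬D, ¬E, ∀s.(¬C ⊔ ¬D), ∀s.¬D, …} (+ ∃-successors)
2. Hence B ⊑ E: not entailed.

No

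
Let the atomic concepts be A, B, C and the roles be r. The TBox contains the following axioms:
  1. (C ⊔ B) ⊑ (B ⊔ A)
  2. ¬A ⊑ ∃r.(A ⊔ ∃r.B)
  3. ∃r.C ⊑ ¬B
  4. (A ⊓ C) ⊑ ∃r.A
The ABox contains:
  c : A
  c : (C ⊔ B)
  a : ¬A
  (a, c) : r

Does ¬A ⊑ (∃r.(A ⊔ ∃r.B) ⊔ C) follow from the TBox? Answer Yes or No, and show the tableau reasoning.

1. ¬A ⊑ (∃r.(A ⊔ ∃r.B) ⊔ C)  ⇔  (¬A ⊓ (∀r.(¬A ⊓ ∀r.¬B) ⊓ ¬C)) unsat w.r.t. T
   all branches close; clash {A, ¬A} at x₀
2. Hence ¬A ⊑ (∃r.(A ⊔ ∃r.B) ⊔ C): entailed.

Yes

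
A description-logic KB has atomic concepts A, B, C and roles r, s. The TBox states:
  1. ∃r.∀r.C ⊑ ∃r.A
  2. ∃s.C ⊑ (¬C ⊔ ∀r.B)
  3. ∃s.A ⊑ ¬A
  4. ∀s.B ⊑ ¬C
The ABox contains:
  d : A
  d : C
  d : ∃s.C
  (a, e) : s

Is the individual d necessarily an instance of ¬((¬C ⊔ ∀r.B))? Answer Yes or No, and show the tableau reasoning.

1. d : ¬((¬C ⊔ ∀r.B))?  L(d) = {A, C, ∃s.C} ∪ {(¬C ⊔ ∀r.B)}
   open: L(d) ⊇ {A, C, ∀r.B, ∀r.∃r.¬C, ∀s.¬A, …} (+ ∃-successors) — d ∉ ¬((¬C ⊔ ∀r.B)) possible
2. Hence d : ¬((¬C ⊔ ∀r.B)): not entailed.

No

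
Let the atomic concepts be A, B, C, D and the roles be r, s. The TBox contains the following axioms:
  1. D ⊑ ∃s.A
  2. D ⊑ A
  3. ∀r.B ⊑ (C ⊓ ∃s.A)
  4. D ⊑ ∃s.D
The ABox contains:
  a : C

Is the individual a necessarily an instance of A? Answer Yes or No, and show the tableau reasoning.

1. a : A?  L(a) = {C} ∪ {¬A}
   open: L(a) ⊇ {C, ¬A, ¬D, ∃r.¬B} (+ ∃-successors) — a ∉ A possible
2. Hence a : A: not entailed.

No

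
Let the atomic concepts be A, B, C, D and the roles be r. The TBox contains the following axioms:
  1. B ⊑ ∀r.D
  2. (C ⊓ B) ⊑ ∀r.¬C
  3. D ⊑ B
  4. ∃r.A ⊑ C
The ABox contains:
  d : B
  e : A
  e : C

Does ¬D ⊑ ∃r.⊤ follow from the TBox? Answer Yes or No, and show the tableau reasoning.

1. ¬D ⊑ ∃r.⊤  ⇔  (¬D ⊓ ∀r.⊥) unsat w.r.t. T
   open: L(x₀) ⊇ {¬B, ¬D, ∀r.¬A, ∀r.⊥}
2. Hence ¬D ⊑ ∃r.⊤: not entailed.

No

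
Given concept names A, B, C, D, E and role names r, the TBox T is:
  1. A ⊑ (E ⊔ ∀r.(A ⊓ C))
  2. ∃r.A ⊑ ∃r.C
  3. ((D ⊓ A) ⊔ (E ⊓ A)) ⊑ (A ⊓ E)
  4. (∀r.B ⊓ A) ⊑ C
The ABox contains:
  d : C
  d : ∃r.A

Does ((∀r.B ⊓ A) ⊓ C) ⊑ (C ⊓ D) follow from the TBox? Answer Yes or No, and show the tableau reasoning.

1. ((∀r.B ⊓ A) ⊓ C) ⊑ (C ⊓ D)  ⇔  (((∀r.B ⊓ A) ⊓ C) ⊓ (¬C ⊔ ¬D)) unsat w.r.t. T
   apply at x₀: A⊑(E ⊔ ∀r.(A ⊓ C))
   open: L(x₀) ⊇ {A, C, ¬D, ¬E, ∀r.(A ⊓ C), …}
2. Hence ((∀r.B ⊓ A) ⊓ C) ⊑ (C ⊓ D): not entailed.

No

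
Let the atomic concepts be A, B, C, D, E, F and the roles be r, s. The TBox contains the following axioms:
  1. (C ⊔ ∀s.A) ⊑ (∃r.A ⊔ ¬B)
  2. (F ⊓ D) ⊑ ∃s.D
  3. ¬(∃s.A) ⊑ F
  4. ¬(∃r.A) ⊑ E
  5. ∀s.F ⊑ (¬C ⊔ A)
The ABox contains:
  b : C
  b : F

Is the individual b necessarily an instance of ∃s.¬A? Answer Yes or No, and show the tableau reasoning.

No

1. b : ∃s.¬A?  L(b) = {C, F} ∪ {∀s.A}
   open: L(b) ⊇ {C, F, ¬D, ∀s.A, ∃r.A, …} (+ ∃-successors) — b ∉ ∃s.¬A possible
2. Hence b : ∃s.¬A: not entailed.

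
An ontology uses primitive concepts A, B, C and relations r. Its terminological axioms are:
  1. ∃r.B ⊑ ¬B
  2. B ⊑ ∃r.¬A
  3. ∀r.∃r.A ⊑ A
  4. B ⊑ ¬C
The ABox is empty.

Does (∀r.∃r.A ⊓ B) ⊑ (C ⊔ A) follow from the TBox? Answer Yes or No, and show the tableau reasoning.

Yes

1. (∀r.∃r.A ⊓ B) ⊑ (C ⊔ A)  ⇔  ((∀r.∃r.A ⊓ B) ⊓ (¬C ⊓ ¬A)) unsat w.r.t. T
   all branches close; clash {B, ¬B} at x₀
2. Hence (∀r.∃r.A ⊓ B) ⊑ (C ⊔ A): entailed.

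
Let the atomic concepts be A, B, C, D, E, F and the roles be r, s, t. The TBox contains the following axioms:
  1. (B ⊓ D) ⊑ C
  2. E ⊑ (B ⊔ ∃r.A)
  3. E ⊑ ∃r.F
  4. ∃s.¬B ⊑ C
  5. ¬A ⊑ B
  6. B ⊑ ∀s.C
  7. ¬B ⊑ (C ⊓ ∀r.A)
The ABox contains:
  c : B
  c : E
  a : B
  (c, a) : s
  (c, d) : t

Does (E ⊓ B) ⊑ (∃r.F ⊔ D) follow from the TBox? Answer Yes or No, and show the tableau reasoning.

1. (E ⊓ B) ⊑ (∃r.F ⊔ D)  ⇔  ((E ⊓ B) ⊓ (∀r.¬F ⊓ ¬D)) unsat w.r.t. T
   all branches close; clash {F, ¬F} at an ∃-successor
2. Hence (E ⊓ B) ⊑ (∃r.F ⊔ D): entailed.

Yes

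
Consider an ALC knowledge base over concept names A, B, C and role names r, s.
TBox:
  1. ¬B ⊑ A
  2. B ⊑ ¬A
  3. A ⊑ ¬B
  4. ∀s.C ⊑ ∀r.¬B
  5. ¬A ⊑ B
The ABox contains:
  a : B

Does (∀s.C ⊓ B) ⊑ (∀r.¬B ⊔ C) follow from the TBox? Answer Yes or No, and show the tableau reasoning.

1. (∀s.C ⊓ B) ⊑ (∀r.¬B ⊔ C)  ⇔  ((∀s.C ⊓ B) ⊓ (∃r.B ⊓ ¬C)) unsat w.r.t. T
   all branches close; clash {B, ¬B} at x₀
2. Hence (∀s.C ⊓ B) ⊑ (∀r.¬B ⊔ C): entailed.

Yes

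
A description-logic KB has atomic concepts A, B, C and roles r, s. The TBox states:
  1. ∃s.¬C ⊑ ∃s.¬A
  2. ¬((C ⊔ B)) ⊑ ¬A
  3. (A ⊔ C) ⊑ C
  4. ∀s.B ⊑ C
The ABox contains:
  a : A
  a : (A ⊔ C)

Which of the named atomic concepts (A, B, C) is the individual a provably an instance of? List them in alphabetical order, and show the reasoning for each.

1. a : A?  L(a) = {A, (A ⊔ C)} ∪ {¬A}
   clash {A, ¬A} at a — a ∈ A
2. a : B?  L(a) = {A, (A ⊔ C)} ∪ {¬B}
   apply at a: (A ⊔ C)⊑C
   open: L(a) ⊇ {A, C, ¬B, ∀s.C} — a ∉ B possible
3. a : C?  L(a) = {A, (A ⊔ C)} ∪ {¬C}
   clash {A, ¬A} at a — a ∈ C
4. Entailed for a: {A, C}

{A, C}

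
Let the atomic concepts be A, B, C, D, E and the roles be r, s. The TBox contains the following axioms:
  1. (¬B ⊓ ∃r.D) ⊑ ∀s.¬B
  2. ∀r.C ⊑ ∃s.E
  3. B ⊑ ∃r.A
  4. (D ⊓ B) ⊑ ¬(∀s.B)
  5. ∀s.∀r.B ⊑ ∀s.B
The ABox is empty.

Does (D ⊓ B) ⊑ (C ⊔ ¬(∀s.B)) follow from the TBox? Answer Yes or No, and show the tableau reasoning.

1. (D ⊓ B) ⊑ (C ⊔ ¬(∀s.B))  ⇔  ((D ⊓ B) ⊓ (¬C ⊓ ∀s.B)) unsat w.r.t. T
   all branches close; clash {B, ¬B} at an ∃-successor
2. Hence (D ⊓ B) ⊑ (C ⊔ ¬(∀s.B)): entailed.

Yes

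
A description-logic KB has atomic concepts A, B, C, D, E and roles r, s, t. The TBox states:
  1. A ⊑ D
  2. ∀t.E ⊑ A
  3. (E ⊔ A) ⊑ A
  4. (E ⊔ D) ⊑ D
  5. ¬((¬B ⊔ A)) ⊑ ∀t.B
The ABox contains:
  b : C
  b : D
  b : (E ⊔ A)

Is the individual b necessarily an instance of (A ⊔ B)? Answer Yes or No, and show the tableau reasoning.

1. b : (A ⊔ B)?  L(b) = {C, D, (E ⊔ A)} ∪ {(¬A ⊓ ¬B)}
   clash {A, ¬A} at b — b ∈ (A ⊔ B)
2. Hence b : (A ⊔ B): entailed.

Yes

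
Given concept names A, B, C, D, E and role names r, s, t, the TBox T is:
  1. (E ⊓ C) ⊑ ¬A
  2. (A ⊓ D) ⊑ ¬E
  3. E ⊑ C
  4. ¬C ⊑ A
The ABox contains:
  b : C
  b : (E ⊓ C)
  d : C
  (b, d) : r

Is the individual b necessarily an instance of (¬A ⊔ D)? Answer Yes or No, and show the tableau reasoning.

Yes

1. b : (¬A ⊔ D)?  L(b) = {C, (E ⊓ C)} ∪ {(A ⊓ ¬D)}
   clash {E, ¬E} at b — b ∈ (¬A ⊔ D)
2. Hence b : (¬A ⊔ D): entailed.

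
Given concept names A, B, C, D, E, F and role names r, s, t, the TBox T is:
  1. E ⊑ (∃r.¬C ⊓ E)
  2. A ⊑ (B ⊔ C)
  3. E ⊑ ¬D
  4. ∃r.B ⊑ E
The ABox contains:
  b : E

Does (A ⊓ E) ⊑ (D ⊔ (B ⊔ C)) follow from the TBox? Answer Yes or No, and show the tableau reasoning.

Yes

1. (A ⊓ E) ⊑ (D ⊔ (B ⊔ C))  ⇔  ((A ⊓ E) ⊓ (¬D ⊓ (¬B ⊓ ¬C))) unsat w.r.t. T
   all branches close; clash {C, ¬C} at x₀
2. Hence (A ⊓ E) ⊑ (D ⊔ (B ⊔ C)): entailed.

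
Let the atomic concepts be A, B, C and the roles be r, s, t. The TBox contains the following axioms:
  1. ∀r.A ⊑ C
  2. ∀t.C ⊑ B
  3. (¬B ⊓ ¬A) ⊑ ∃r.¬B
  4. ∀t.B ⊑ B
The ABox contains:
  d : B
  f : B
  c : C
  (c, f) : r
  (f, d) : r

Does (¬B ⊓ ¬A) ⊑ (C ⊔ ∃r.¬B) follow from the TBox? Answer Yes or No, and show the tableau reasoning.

1. (¬B ⊓ ¬A) ⊑ (C ⊔ ∃r.¬B)  ⇔  ((¬B ⊓ ¬A) ⊓ (¬C ⊓ ∀r.B)) unsat w.r.t. T
   all branches close; clash {C, ¬C} at x₀
2. Hence (¬B ⊓ ¬A) ⊑ (C ⊔ ∃r.¬B): entailed.

Yes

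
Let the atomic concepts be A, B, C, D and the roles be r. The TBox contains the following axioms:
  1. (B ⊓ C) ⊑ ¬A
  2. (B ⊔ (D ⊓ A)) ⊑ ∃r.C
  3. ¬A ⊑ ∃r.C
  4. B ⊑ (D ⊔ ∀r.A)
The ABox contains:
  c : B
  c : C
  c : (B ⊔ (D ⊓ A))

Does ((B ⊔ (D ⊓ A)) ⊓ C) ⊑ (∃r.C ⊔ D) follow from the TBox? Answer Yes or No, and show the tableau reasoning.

1. ((B ⊔ (D ⊓ A)) ⊓ C) ⊑ (∃r.C ⊔ D)  ⇔  (((B ⊔ (D ⊓ A)) ⊓ C) ⊓ (∀r.¬C ⊓ ¬D)) unsat w.r.t. T
   all branches close; clash {D, ¬D} at x₀
2. Hence ((B ⊔ (D ⊓ A)) ⊓ C) ⊑ (∃r.C ⊔ D): entailed.

Yes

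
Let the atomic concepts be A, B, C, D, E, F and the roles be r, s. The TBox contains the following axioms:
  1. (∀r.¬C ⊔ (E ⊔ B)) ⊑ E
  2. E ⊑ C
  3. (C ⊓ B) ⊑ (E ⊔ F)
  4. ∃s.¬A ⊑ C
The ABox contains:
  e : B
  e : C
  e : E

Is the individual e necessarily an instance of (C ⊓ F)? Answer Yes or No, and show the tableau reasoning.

No

1. e : (C ⊓ F)?  L(e) = {B, C, E} ∪ {(¬C ⊔ ¬F)}
   open: L(e) ⊇ {B, C, E, ¬F} — e ∉ (C ⊓ F) possible
2. Hence e : (C ⊓ F): not entailed.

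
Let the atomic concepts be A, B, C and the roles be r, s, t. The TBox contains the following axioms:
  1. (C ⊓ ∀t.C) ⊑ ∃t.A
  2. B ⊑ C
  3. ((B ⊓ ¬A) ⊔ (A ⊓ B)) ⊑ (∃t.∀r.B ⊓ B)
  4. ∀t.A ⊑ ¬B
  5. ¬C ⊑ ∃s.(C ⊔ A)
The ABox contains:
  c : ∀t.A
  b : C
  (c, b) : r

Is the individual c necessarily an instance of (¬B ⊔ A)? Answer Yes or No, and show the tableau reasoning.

Yes

1. c : (¬B ⊔ A)?  L(c) = {∀t.A} ∪ {(B ⊓ ¬A)}
   clash {B, ¬B} at c — c ∈ (¬B ⊔ A)
2. Hence c : (¬B ⊔ A): entailed.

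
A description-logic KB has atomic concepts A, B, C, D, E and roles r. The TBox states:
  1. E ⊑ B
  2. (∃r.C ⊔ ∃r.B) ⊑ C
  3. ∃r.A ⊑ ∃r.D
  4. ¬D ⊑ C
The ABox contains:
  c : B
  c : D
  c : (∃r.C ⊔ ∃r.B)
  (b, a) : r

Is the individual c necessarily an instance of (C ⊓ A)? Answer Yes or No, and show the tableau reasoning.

No

1. c : (C ⊓ A)?  L(c) = {B, D, (∃r.C ⊔ ∃r.B)} ∪ {(¬C ⊔ ¬A)}
   apply at c: (∃r.C ⊔ ∃r.B)⊑C
   open: L(c) ⊇ {B, C, D, ¬A, ∀r.¬A, …} (+ ∃-successors) — c ∉ (C ⊓ A) possible
2. Hence c : (C ⊓ A): not entailed.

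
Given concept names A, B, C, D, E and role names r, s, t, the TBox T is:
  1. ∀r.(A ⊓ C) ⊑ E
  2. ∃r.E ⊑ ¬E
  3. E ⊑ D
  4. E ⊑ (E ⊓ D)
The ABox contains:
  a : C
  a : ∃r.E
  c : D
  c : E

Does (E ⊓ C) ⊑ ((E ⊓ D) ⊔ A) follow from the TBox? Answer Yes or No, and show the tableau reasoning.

Yes

1. (E ⊓ C) ⊑ ((E ⊓ D) ⊔ A)  ⇔  ((E ⊓ C) ⊓ ((¬E ⊔ ¬D) ⊓ ¬A)) unsat w.r.t. T
   all branches close; clash {D, ¬D} at x₀
2. Hence (E ⊓ C) ⊑ ((E ⊓ D) ⊔ A): entailed.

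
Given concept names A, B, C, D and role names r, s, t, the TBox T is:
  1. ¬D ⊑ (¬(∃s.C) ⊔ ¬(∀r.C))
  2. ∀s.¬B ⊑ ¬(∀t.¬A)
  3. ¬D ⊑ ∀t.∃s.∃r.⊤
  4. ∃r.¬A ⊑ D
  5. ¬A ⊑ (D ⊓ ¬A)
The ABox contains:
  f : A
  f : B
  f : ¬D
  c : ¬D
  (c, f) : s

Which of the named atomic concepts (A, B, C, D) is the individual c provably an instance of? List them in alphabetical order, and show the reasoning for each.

1. c : A?  L(c) = {¬D} ∪ {¬A}
   clash {D, ¬D} at c — c ∈ A
2. c : B?  L(c) = {¬D} ∪ {¬B}
   apply at c: ¬D⊑(¬(∃s.C) ⊔ ¬(∀r.C)); ¬D⊑∀t.∃s.∃r.⊤
   open: L(c) ⊇ {A, ¬B, ¬D, ∀r.A, ∀s.¬C, …} (+ ∃-successors) — c ∉ B possible
3. c : C?  L(c) = {¬D} ∪ {¬C}
   apply at c: ¬D⊑(¬(∃s.C) ⊔ ¬(∀r.C)); ¬D⊑∀t.∃s.∃r.⊤
   open: L(c) ⊇ {A, ¬C, ¬D, ∀r.A, ∀s.¬C, …} (+ ∃-successors) — c ∉ C possible
4. c : D?  L(c) = {¬D} ∪ {¬D}
   apply at c: ¬D⊑(¬(∃s.C) ⊔ ¬(∀r.C)); ¬D⊑∀t.∃s.∃r.⊤
   open: L(c) ⊇ {A, ¬D, ∀r.A, ∀s.¬C, ∀t.∃s.∃r.⊤, …} (+ ∃-successors) — c ∉ D possible
5. Entailed for c: {A}

{A}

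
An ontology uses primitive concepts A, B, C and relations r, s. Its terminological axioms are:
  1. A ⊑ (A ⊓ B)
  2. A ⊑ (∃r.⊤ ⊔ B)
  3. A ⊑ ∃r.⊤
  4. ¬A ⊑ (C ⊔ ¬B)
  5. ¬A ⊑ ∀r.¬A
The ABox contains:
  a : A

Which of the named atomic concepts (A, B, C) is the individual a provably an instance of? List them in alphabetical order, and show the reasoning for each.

1. a : A?  L(a) = {A} ∪ {¬A}
   clash {A, ¬A} at a — a ∈ A
2. a : B?  L(a) = {A} ∪ {¬B}
   clash {B, ¬B} at a — a ∈ B
3. a : C?  L(a) = {A} ∪ {¬C}
   apply at a: A⊑(A ⊓ B); A⊑(∃r.⊤ ⊔ B); A⊑∃r.⊤
   open: L(a) ⊇ {A, B, ¬C, ∃r.⊤} (+ ∃-successors) — a ∉ C possible
4. Entailed for a: {A, B}

{A, B}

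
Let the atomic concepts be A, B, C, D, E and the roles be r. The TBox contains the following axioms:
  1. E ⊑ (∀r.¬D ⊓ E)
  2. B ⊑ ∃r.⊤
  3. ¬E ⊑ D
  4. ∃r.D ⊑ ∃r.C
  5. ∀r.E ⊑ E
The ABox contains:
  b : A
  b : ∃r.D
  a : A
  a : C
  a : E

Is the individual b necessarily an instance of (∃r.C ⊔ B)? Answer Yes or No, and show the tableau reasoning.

1. b : (∃r.C ⊔ B)?  L(b) = {A, ∃r.D} ∪ {(∀r.¬C ⊓ ¬B)}
   clash {D, ¬D} at an ∃-successor — b ∈ (∃r.C ⊔ B)
2. Hence b : (∃r.C ⊔ B): entailed.

Yes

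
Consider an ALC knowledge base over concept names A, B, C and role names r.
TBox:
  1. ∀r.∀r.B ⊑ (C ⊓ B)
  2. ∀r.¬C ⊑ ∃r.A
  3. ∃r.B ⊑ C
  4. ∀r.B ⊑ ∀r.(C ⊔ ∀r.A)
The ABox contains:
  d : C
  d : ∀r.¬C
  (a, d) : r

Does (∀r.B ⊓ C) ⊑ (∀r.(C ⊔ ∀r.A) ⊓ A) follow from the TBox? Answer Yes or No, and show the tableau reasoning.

No

1. (∀r.B ⊓ C) ⊑ (∀r.(C ⊔ ∀r.A) ⊓ A)  ⇔  ((∀r.B ⊓ C) ⊓ (∃r.(¬C ⊓ ∃r.¬A) ⊔ ¬A)) unsat w.r.t. T
   apply at x₀: ∀r.B⊑∀r.(C ⊔ ∀r.A)
   open: L(x₀) ⊇ {C, ¬A, ∀r.(C ⊔ ∀r.A), ∀r.B, ∃r.C, …} (+ ∃-successors)
2. Hence (∀r.B ⊓ C) ⊑ (∀r.(C ⊔ ∀r.A) ⊓ A): not entailed.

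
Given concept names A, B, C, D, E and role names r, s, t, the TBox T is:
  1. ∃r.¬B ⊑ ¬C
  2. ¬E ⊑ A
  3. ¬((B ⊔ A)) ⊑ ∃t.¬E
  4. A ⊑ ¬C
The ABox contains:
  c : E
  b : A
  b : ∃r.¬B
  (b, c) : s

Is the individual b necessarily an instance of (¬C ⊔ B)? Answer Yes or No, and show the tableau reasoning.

1. b : (¬C ⊔ B)?  L(b) = {A, ∃r.¬B} ∪ {(C ⊓ ¬B)}
   clash {C, ¬C} at b — b ∈ (¬C ⊔ B)
2. Hence b : (¬C ⊔ B): entailed.

Yes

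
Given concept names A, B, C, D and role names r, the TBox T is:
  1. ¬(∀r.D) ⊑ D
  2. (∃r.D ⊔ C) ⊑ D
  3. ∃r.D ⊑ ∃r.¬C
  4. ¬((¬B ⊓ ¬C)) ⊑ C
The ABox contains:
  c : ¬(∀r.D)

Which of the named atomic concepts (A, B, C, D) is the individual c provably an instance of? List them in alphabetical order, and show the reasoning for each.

{D}

1. c : A?  L(c) = {¬(∀r.D)} ∪ {¬A}
   apply at c: ¬(∀r.D)⊑D
   open: L(c) ⊇ {D, ¬A, ¬B, ¬C, ∀r.¬D, …} (+ ∃-successors) — c ∉ A possible
2. c : B?  L(c) = {¬(∀r.D)} ∪ {¬B}
   apply at c: ¬(∀r.D)⊑D
   open: L(c) ⊇ {D, ¬B, ¬C, ∀r.¬D, ∃r.¬D} (+ ∃-successors) — c ∉ B possible
3. c : C?  L(c) = {¬(∀r.D)} ∪ {¬C}
   apply at c: ¬(∀r.D)⊑D
   open: L(c) ⊇ {D, ¬B, ¬C, ∀r.¬D, ∃r.¬D} (+ ∃-successors) — c ∉ C possible
4. c : D?  L(c) = {¬(∀r.D)} ∪ {¬D}
   clash {D, ¬D} at c — c ∈ D
5. Entailed for c: {D}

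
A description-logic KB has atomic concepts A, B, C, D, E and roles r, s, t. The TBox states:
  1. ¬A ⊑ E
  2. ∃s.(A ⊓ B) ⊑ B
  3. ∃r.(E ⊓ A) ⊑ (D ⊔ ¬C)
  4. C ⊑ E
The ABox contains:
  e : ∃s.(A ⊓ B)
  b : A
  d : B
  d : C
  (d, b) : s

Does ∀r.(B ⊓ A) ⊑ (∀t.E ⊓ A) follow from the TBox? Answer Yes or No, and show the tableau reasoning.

No

1. ∀r.(B ⊓ A) ⊑ (∀t.E ⊓ A)  ⇔  (∀r.(B ⊓ A) ⊓ (∃t.¬E ⊔ ¬A)) unsat w.r.t. T
   open: L(x₀) ⊇ {A, ¬C, ∀r.(B ⊓ A), ∀r.(¬E ⊔ ¬A), ∀s.(¬A ⊔ ¬B), …} (+ ∃-successors)
2. Hence ∀r.(B ⊓ A) ⊑ (∀t.E ⊓ A): not entailed.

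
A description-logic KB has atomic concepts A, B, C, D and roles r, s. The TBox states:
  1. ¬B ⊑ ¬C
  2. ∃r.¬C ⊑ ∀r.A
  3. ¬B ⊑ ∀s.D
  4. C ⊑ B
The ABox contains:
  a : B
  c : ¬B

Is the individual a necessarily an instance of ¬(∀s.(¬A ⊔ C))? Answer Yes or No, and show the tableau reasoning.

1. a : ¬(∀s.(¬A ⊔ C))?  L(a) = {B} ∪ {∀s.(¬A ⊔ C)}
   open: L(a) ⊇ {B, ∀r.C, ∀s.(¬A ⊔ C)} — a ∉ ¬(∀s.(¬A ⊔ C)) possible
2. Hence a : ¬(∀s.(¬A ⊔ C)): not entailed.

No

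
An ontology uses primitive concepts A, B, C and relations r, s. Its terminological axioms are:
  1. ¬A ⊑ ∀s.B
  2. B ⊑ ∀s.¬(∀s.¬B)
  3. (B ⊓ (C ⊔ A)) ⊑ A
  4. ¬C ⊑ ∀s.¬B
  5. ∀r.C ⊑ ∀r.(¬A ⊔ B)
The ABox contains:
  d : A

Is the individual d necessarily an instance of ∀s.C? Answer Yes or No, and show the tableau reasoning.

No

1. d : ∀s.C?  L(d) = {A} ∪ {∃s.¬C}
   open: L(d) ⊇ {A, C, ¬B, ∃r.¬C, ∃s.¬C} (+ ∃-successors) — d ∉ ∀s.C possible
2. Hence d : ∀s.C: not entailed.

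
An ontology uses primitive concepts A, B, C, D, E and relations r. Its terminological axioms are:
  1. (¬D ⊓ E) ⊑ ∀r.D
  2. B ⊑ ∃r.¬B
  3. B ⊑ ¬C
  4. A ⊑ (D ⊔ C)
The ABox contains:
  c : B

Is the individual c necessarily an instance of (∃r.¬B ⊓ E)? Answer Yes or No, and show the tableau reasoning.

No

1. c : (∃r.¬B ⊓ E)?  L(c) = {B} ∪ {(∀r.B ⊔ ¬E)}
   apply at c: B⊑∃r.¬B; B⊑¬C
   open: L(c) ⊇ {B, ¬A, ¬C, ¬E, ∃r.¬B} (+ ∃-successors) — c ∉ (∃r.¬B ⊓ E) possible
2. Hence c : (∃r.¬B ⊓ E): not entailed.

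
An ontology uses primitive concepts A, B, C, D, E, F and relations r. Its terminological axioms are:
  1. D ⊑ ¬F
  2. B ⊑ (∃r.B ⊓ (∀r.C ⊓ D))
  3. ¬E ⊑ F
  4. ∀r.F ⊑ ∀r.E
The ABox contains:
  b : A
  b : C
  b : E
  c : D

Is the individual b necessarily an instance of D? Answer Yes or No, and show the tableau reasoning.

No

1. b : D?  L(b) = {A, C, E} ∪ {¬D}
   open: L(b) ⊇ {A, C, E, ¬B, ¬D, …} (+ ∃-successors) — b ∉ D possible
2. Hence b : D: not entailed.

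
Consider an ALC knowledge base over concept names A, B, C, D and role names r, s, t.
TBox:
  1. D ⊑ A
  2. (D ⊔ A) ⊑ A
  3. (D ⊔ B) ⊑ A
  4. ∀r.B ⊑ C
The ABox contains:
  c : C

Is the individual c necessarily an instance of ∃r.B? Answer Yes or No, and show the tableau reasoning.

No

1. c : ∃r.B?  L(c) = {C} ∪ {∀r.¬B}
   open: L(c) ⊇ {C, ¬A, ¬B, ¬D, ∀r.¬B} — c ∉ ∃r.B possible
2. Hence c : ∃r.B: not entailed.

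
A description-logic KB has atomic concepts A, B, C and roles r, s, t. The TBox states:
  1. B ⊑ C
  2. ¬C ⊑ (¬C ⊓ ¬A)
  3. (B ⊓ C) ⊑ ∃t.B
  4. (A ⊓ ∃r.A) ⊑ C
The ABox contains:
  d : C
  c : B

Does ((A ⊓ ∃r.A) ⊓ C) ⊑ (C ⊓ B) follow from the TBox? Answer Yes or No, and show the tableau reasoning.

1. ((A ⊓ ∃r.A) ⊓ C) ⊑ (C ⊓ B)  ⇔  (((A ⊓ ∃r.A) ⊓ C) ⊓ (¬C ⊔ ¬B)) unsat w.r.t. T
   open: L(x₀) ⊇ {A, C, ¬B, ∃r.A} (+ ∃-successors)
2. Hence ((A ⊓ ∃r.A) ⊓ C) ⊑ (C ⊓ B): not entailed.

No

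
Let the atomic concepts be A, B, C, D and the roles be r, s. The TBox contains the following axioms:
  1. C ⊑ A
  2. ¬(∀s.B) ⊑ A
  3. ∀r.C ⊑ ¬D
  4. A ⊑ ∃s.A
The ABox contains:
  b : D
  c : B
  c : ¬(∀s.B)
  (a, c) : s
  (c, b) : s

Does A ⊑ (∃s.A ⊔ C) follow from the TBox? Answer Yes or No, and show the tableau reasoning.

Yes

1. A ⊑ (∃s.A ⊔ C)  ⇔  (A ⊓ (∀s.¬A ⊓ ¬C)) unsat w.r.t. T
   all branches close; clash {A, ¬A} at an ∃-successor
2. Hence A ⊑ (∃s.A ⊔ C): entailed.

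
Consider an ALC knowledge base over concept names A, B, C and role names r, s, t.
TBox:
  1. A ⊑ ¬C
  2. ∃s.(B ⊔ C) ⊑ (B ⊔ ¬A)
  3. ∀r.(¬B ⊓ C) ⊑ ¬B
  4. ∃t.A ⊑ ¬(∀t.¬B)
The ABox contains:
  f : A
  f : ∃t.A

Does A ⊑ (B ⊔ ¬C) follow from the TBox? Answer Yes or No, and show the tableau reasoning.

1. A ⊑ (B ⊔ ¬C)  ⇔  (A ⊓ (¬B ⊓ C)) unsat w.r.t. T
   all branches close; clash {C, ¬C} at x₀
2. Hence A ⊑ (B ⊔ ¬C): entailed.

Yes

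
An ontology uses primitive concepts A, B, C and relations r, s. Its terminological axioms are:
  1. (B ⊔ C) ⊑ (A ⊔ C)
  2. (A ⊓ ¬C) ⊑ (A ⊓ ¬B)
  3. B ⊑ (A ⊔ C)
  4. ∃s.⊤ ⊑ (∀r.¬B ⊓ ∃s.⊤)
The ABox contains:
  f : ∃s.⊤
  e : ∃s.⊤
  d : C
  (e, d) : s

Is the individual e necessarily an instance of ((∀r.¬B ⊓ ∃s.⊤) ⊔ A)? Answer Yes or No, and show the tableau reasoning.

Yes

1. e : ((∀r.¬B ⊓ ∃s.⊤) ⊔ A)?  L(e) = {∃s.⊤} ∪ {((∃r.B ⊔ ∀s.⊥) ⊓ ¬A)}
   clash {A, ¬A} at e — e ∈ ((∀r.¬B ⊓ ∃s.⊤) ⊔ A)
2. Hence e : ((∀r.¬B ⊓ ∃s.⊤) ⊔ A): entailed.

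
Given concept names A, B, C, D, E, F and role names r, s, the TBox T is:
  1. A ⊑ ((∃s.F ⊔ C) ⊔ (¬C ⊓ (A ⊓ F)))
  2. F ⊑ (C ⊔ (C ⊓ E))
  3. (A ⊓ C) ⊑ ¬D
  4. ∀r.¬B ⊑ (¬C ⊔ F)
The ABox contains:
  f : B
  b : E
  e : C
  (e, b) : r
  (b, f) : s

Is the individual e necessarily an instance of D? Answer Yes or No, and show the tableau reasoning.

No

1. e : D?  L(e) = {C} ∪ {¬D}
   open: L(e) ⊇ {C, ¬A, ¬D, ¬F, ∃r.B} (+ ∃-successors) — e ∉ D possible
2. Hence e : D: not entailed.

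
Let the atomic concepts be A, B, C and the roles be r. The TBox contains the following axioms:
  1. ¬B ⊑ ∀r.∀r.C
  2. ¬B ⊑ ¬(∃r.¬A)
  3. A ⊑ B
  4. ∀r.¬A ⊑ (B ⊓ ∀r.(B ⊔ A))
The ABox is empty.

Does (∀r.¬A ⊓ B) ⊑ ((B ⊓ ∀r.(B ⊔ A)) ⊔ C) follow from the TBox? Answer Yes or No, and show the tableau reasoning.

1. (∀r.¬A ⊓ B) ⊑ ((B ⊓ ∀r.(B ⊔ A)) ⊔ C)  ⇔  ((∀r.¬A ⊓ B) ⊓ ((¬B ⊔ ∃r.(¬B ⊓ ¬A)) ⊓ ¬C)) unsat w.r.t. T
   all branches close; clash {A, ¬A} at an ∃-successor
2. Hence (∀r.¬A ⊓ B) ⊑ ((B ⊓ ∀r.(B ⊔ A)) ⊔ C): entailed.

Yes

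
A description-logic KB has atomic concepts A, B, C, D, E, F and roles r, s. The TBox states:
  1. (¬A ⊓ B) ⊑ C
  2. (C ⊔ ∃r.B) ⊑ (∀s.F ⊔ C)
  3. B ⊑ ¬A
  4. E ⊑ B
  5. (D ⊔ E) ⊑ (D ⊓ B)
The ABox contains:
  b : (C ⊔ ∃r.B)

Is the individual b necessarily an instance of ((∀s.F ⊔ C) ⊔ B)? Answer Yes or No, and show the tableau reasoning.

1. b : ((∀s.F ⊔ C) ⊔ B)?  L(b) = {(C ⊔ ∃r.B)} ∪ {((∃s.¬F ⊓ ¬C) ⊓ ¬B)}
   clash {B, ¬B} at b — b ∈ ((∀s.F ⊔ C) ⊔ B)
2. Hence b : ((∀s.F ⊔ C) ⊔ B): entailed.

Yes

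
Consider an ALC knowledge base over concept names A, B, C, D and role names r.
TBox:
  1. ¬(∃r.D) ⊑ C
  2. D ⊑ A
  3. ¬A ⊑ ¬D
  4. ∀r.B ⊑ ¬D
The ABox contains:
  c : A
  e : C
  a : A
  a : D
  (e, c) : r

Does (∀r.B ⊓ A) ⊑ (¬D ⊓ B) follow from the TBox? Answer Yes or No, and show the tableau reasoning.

No

1. (∀r.B ⊓ A) ⊑ (¬D ⊓ B)  ⇔  ((∀r.B ⊓ A) ⊓ (D ⊔ ¬B)) unsat w.r.t. T
   apply at x₀: ∀r.B⊑¬D
   open: L(x₀) ⊇ {A, ¬B, ¬D, ∀r.B, ∃r.D} (+ ∃-successors)
2. Hence (∀r.B ⊓ A) ⊑ (¬D ⊓ B): not entailed.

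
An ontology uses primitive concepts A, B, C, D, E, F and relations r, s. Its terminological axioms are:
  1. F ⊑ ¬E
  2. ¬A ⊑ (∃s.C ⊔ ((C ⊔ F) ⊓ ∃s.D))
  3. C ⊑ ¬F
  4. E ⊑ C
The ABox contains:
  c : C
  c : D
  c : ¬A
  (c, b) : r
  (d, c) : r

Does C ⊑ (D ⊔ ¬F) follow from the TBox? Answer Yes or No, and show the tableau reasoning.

Yes

1. C ⊑ (D ⊔ ¬F)  ⇔  (C ⊓ (¬D ⊓ F)) unsat w.r.t. T
   all branches close; clash {F, ¬F} at x₀
2. Hence C ⊑ (D ⊔ ¬F): entailed.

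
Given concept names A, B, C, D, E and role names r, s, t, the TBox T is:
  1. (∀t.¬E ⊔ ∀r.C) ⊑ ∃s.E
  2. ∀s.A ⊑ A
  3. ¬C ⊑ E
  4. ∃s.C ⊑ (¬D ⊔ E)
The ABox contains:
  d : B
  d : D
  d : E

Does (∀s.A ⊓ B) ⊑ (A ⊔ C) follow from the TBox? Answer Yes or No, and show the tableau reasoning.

Yes

1. (∀s.A ⊓ B) ⊑ (A ⊔ C)  ⇔  ((∀s.A ⊓ B) ⊓ (¬A ⊓ ¬C)) unsat w.r.t. T
   all branches close; clash {A, ¬A} at x₀
2. Hence (∀s.A ⊓ B) ⊑ (A ⊔ C): entailed.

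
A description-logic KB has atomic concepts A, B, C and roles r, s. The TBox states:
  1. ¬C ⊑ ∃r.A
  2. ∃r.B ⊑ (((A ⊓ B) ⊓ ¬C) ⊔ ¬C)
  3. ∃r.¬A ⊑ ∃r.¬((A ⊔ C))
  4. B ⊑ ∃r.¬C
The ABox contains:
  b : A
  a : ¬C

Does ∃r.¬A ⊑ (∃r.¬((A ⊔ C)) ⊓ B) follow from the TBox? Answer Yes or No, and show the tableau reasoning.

1. ∃r.¬A ⊑ (∃r.¬((A ⊔ C)) ⊓ B)  ⇔  (∃r.¬A ⊓ (∀r.(A ⊔ C) ⊔ ¬B)) unsat w.r.t. T
   apply at x₀: ∃r.¬A⊑∃r.¬((A ⊔ C))
   open: L(x₀) ⊇ {C, ¬B, ∀r.¬B, ∃r.(¬A ⊓ ¬C), ∃r.¬A} (+ ∃-successors)
2. Hence ∃r.¬A ⊑ (∃r.¬((A ⊔ C)) ⊓ B): not entailed.

No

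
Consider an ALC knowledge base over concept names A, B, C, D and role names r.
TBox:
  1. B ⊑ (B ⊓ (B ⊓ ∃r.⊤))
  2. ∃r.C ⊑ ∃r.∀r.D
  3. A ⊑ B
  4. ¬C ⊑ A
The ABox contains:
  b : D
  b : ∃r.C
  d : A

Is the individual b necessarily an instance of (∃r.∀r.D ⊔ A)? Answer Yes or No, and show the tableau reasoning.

1. b : (∃r.∀r.D ⊔ A)?  L(b) = {D, ∃r.C} ∪ {(∀r.∃r.¬D ⊓ ¬A)}
   clash {A, ¬A} at b — b ∈ (∃r.∀r.D ⊔ A)
2. Hence b : (∃r.∀r.D ⊔ A): entailed.

Yes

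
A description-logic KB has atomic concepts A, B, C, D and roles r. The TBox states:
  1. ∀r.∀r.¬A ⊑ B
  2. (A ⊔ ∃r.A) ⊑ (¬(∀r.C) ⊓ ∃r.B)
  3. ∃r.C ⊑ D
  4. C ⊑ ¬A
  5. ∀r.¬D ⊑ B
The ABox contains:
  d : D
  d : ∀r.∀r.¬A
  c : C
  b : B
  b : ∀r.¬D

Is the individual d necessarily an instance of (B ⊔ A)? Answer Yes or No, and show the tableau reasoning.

Yes

1. d : (B ⊔ A)?  L(d) = {D, ∀r.∀r.¬A} ∪ {(¬B ⊓ ¬A)}
   clash {B, ¬B} at d — d ∈ (B ⊔ A)
2. Hence d : (B ⊔ A): entailed.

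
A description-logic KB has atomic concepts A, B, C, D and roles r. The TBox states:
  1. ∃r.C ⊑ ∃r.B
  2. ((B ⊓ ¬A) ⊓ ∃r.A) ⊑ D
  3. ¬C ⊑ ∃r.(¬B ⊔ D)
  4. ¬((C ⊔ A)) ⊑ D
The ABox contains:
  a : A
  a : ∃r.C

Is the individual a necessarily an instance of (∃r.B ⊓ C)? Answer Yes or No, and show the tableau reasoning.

No

1. a : (∃r.B ⊓ C)?  L(a) = {A, ∃r.C} ∪ {(∀r.¬B ⊔ ¬C)}
   apply at a: ∃r.C⊑∃r.B
   open: L(a) ⊇ {A, ¬C, ∃r.(¬B ⊔ D), ∃r.B, ∃r.C} (+ ∃-successors) — a ∉ (∃r.B ⊓ C) possible
2. Hence a : (∃r.B ⊓ C): not entailed.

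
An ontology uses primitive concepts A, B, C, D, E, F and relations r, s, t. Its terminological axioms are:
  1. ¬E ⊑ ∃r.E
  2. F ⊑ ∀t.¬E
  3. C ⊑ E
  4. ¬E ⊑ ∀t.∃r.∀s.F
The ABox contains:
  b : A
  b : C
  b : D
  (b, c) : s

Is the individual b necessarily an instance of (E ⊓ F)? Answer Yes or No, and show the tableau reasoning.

1. b : (E ⊓ F)?  L(b) = {A, C, D} ∪ {(¬E ⊔ ¬F)}
   apply at b: C⊑E
   open: L(b) ⊇ {A, C, D, E, ¬F} — b ∉ (E ⊓ F) possible
2. Hence b : (E ⊓ F): not entailed.

No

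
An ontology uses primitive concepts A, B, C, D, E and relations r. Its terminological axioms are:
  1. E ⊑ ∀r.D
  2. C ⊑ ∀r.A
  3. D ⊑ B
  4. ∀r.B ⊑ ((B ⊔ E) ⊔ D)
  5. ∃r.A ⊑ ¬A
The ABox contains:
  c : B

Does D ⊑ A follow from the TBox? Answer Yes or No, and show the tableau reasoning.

1. D ⊑ A  ⇔  (D ⊓ ¬A) unsat w.r.t. T
   apply at x₀: D⊑B
   open: L(x₀) ⊇ {B, D, ¬A, ¬C, ¬E, …} (+ ∃-successors)
2. Hence D ⊑ A: not entailed.

No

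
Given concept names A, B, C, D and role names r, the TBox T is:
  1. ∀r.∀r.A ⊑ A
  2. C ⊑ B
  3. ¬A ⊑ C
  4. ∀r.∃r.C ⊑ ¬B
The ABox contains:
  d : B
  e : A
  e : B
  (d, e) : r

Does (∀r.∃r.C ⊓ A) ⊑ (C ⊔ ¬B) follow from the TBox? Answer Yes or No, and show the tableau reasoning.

1. (∀r.∃r.C ⊓ A) ⊑ (C ⊔ ¬B)  ⇔  ((∀r.∃r.C ⊓ A) ⊓ (¬C ⊓ B)) unsat w.r.t. T
   all branches close; clash {B, ¬B} at x₀
2. Hence (∀r.∃r.C ⊓ A) ⊑ (C ⊔ ¬B): entailed.

Yes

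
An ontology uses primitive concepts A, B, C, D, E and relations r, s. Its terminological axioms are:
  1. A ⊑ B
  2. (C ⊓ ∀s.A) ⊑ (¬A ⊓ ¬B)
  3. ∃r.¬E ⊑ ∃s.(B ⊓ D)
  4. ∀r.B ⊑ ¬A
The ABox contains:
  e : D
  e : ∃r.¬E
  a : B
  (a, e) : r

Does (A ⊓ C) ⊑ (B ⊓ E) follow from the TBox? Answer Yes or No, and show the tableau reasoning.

1. (A ⊓ C) ⊑ (B ⊓ E)  ⇔  ((A ⊓ C) ⊓ (¬B ⊔ ¬E)) unsat w.r.t. T
   apply at x₀: A⊑B
   open: L(x₀) ⊇ {A, B, C, ¬E, ∀r.E, …} (+ ∃-successors)
2. Hence (A ⊓ C) ⊑ (B ⊓ E): not entailed.

No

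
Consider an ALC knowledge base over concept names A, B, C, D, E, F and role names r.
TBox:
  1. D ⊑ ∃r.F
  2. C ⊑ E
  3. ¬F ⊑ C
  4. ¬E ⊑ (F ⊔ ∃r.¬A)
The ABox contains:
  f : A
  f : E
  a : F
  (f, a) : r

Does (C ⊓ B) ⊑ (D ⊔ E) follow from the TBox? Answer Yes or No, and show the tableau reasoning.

1. (C ⊓ B) ⊑ (D ⊔ E)  ⇔  ((C ⊓ B) ⊓ (¬D ⊓ ¬E)) unsat w.r.t. T
   all branches close; clash {E, ¬E} at x₀
2. Hence (C ⊓ B) ⊑ (D ⊔ E): entailed.

Yes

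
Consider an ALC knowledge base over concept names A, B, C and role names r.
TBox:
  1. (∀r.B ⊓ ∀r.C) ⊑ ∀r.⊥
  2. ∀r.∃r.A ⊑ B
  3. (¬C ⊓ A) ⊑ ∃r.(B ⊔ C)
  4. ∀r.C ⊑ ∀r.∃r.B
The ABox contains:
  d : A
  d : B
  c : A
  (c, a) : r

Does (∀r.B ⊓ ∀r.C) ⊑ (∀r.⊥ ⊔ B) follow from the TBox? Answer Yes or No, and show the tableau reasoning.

Yes

1. (∀r.B ⊓ ∀r.C) ⊑ (∀r.⊥ ⊔ B)  ⇔  ((∀r.B ⊓ ∀r.C) ⊓ (∃r.⊤ ⊓ ¬B)) unsat w.r.t. T
   all branches close; clash {B, ¬B} at x₀
2. Hence (∀r.B ⊓ ∀r.C) ⊑ (∀r.⊥ ⊔ B): entailed.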